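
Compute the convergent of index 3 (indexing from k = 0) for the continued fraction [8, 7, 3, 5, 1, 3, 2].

952/117

Using pₖ = aₖpₖ₋₁ + pₖ₋₂, qₖ = aₖqₖ₋₁ + qₖ₋₂ (with p₋₁=1, p₋₂=0, q₋₁=0, q₋₂=1):
  k=0: a=8, p=8, q=1
  k=1: a=7, p=57, q=7
  k=2: a=3, p=179, q=22
  k=3: a=5, p=952, q=117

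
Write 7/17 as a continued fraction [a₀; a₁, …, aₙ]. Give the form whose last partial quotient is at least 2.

[0; 2, 2, 3]

7 = 0*17 + 7
17 = 2*7 + 3
7 = 2*3 + 1
3 = 3*1 + 0  (stop)
So 7/17 = [0; 2, 2, 3].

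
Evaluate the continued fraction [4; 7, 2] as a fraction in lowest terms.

62/15

Using pₖ = aₖpₖ₋₁ + pₖ₋₂ and qₖ = aₖqₖ₋₁ + qₖ₋₂:
  k=0: a=4, p=4, q=1
  k=1: a=7, p=29, q=7
  k=2: a=2, p=62, q=15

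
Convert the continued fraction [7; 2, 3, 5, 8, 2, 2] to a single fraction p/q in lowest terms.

Fold from the inside: start with 2/1.
  2 + 1/2 = 5/2
  8 + 2/5 = 42/5
  5 + 5/42 = 215/42
  3 + 42/215 = 687/215
  2 + 215/687 = 1589/687
  7 + 687/1589 = 11810/1589

11810/1589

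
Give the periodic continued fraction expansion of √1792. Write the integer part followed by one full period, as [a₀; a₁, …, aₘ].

[42; 3, 84]

a₀ = ⌊√1792⌋ = 42.
With m₀=0, d₀=1 and mₖ₊₁ = dₖaₖ − mₖ, dₖ₊₁ = (n − mₖ₊₁²)/dₖ, aₖ₊₁ = ⌊(a₀+mₖ₊₁)/dₖ₊₁⌋:
  k=1: m=42, d=28, a=3
  k=2: m=42, d=1, a=84
d=1 and a=2a₀=84 at k=2, so the next step gives (m, d) = (42, 28) again — its k=1 value — and the period has length 2.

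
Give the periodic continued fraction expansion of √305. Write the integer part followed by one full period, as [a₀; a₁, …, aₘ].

a₀ = ⌊√305⌋ = 17.
With m₀=0, d₀=1 and mₖ₊₁ = dₖaₖ − mₖ, dₖ₊₁ = (n − mₖ₊₁²)/dₖ, aₖ₊₁ = ⌊(a₀+mₖ₊₁)/dₖ₊₁⌋:
  k=1: m=17, d=16, a=2
  k=2: m=15, d=5, a=6
  k=3: m=15, d=16, a=2
  k=4: m=17, d=1, a=34
d=1 and a=2a₀=34 at k=4, so the next step gives (m, d) = (17, 16) again — its k=1 value — and the period has length 4.

[17; 2, 6, 2, 34]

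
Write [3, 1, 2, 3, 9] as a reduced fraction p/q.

Using pₖ = aₖpₖ₋₁ + pₖ₋₂ and qₖ = aₖqₖ₋₁ + qₖ₋₂:
  k=0: a=3, p=3, q=1
  k=1: a=1, p=4, q=1
  k=2: a=2, p=11, q=3
  k=3: a=3, p=37, q=10
  k=4: a=9, p=344, q=93

344/93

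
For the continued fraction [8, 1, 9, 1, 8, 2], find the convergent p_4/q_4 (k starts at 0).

873/98

Using pₖ = aₖpₖ₋₁ + pₖ₋₂, qₖ = aₖqₖ₋₁ + qₖ₋₂ (with p₋₁=1, p₋₂=0, q₋₁=0, q₋₂=1):
  k=0: a=8, p=8, q=1
  k=1: a=1, p=9, q=1
  k=2: a=9, p=89, q=10
  k=3: a=1, p=98, q=11
  k=4: a=8, p=873, q=98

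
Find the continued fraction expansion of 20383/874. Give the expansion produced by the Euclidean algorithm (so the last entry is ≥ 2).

20383 = 23×874 + 281
874 = 3×281 + 31
281 = 9×31 + 2
31 = 15×2 + 1
2 = 2×1 + 0  (stop)
So 20383/874 = [23; 3, 9, 15, 2].

[23; 3, 9, 15, 2]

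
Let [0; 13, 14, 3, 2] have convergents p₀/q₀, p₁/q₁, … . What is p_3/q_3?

43/562

Using pₖ = aₖpₖ₋₁ + pₖ₋₂, qₖ = aₖqₖ₋₁ + qₖ₋₂ (with p₋₁=1, p₋₂=0, q₋₁=0, q₋₂=1):
  k=0: a=0, p=0, q=1
  k=1: a=13, p=1, q=13
  k=2: a=14, p=14, q=183
  k=3: a=3, p=43, q=562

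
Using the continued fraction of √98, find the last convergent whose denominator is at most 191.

1871/189

√98 = [9; 1, 8, 1, 18, …] (period length 4).
Convergents:
  p_0/q_0 = 9/1
  p_1/q_1 = 10/1
  p_2/q_2 = 89/9
  p_3/q_3 = 99/10
  p_4/q_4 = 1871/189
  p_5/q_5 = 1970/199
q_4 = 189 ≤ 191 < 199 = q_5, so the answer is 1871/189.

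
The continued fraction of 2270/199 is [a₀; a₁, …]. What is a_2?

2270 = 11·199 + 81   →  a_0 = 11
199 = 2·81 + 37   →  a_1 = 2
81 = 2·37 + 7   →  a_2 = 2

2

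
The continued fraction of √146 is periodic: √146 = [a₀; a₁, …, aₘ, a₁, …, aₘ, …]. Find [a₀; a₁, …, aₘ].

a₀ = ⌊√146⌋ = 12.
With m₀=0, d₀=1 and mₖ₊₁ = dₖaₖ − mₖ, dₖ₊₁ = (n − mₖ₊₁²)/dₖ, aₖ₊₁ = ⌊(a₀+mₖ₊₁)/dₖ₊₁⌋:
  k=1: m=12, d=2, a=12
  k=2: m=12, d=1, a=24
d=1 and a=2a₀=24 at k=2, so the next step gives (m, d) = (12, 2) again — its k=1 value — and the period has length 2.

[12; 12, 24]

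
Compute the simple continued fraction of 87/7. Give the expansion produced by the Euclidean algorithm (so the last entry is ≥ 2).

[12; 2, 3]

87 = 12·7 + 3
7 = 2·3 + 1
3 = 3·1 + 0  (stop)
So 87/7 = [12; 2, 3].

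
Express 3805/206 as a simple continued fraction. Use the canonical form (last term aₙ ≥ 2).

[18; 2, 8, 12]

3805 = 18·206 + 97
206 = 2·97 + 12
97 = 8·12 + 1
12 = 12·1 + 0  (stop)
So 3805/206 = [18; 2, 8, 12].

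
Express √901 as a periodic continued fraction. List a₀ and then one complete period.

[30; 60]

a₀ = ⌊√901⌋ = 30.
With m₀=0, d₀=1 and mₖ₊₁ = dₖaₖ − mₖ, dₖ₊₁ = (n − mₖ₊₁²)/dₖ, aₖ₊₁ = ⌊(a₀+mₖ₊₁)/dₖ₊₁⌋:
  k=1: m=30, d=1, a=60
d=1 and a=2a₀=60 at k=1, so the next step gives (m, d) = (30, 1) again — its k=1 value — and the period has length 1.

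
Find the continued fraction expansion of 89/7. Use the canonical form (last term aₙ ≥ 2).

89 = 12×7 + 5
7 = 1×5 + 2
5 = 2×2 + 1
2 = 2×1 + 0  (stop)
So 89/7 = [12; 1, 2, 2].

[12; 1, 2, 2]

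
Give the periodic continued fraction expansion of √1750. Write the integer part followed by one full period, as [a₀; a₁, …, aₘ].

a₀ = ⌊√1750⌋ = 41.
With m₀=0, d₀=1 and mₖ₊₁ = dₖaₖ − mₖ, dₖ₊₁ = (n − mₖ₊₁²)/dₖ, aₖ₊₁ = ⌊(a₀+mₖ₊₁)/dₖ₊₁⌋:
  k=1: m=41, d=69, a=1
  k=2: m=28, d=14, a=4
  k=3: m=28, d=69, a=1
  k=4: m=41, d=1, a=82
d=1 and a=2a₀=82 at k=4, so the next step gives (m, d) = (41, 69) again — its k=1 value — and the period has length 4.

[41; 1, 4, 1, 82]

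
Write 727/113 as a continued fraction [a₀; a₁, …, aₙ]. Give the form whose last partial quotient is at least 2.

727 = 6·113 + 49
113 = 2·49 + 15
49 = 3·15 + 4
15 = 3·4 + 3
4 = 1·3 + 1
3 = 3·1 + 0  (stop)
So 727/113 = [6; 2, 3, 3, 1, 3].

[6; 2, 3, 3, 1, 3]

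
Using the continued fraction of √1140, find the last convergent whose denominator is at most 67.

√1140 = [33; 1, 3, 4, 3, 1, 66, …] (period length 6).
Convergents:
  p_0/q_0 = 33/1
  p_1/q_1 = 34/1
  p_2/q_2 = 135/4
  p_3/q_3 = 574/17
  p_4/q_4 = 1857/55
  p_5/q_5 = 2431/72
q_4 = 55 ≤ 67 < 72 = q_5, so the answer is 1857/55.

1857/55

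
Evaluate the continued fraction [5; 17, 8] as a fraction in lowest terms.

693/137

Using pₖ = aₖpₖ₋₁ + pₖ₋₂ and qₖ = aₖqₖ₋₁ + qₖ₋₂:
  k=0: a=5, p=5, q=1
  k=1: a=17, p=86, q=17
  k=2: a=8, p=693, q=137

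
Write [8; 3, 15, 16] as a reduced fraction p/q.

6153/739

Fold from the inside: start with 16/1.
  15 + 1/16 = 241/16
  3 + 16/241 = 739/241
  8 + 241/739 = 6153/739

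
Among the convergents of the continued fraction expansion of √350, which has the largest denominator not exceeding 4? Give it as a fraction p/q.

√350 = [18; 1, 2, 2, 2, 1, 36, …] (period length 6).
Convergents:
  p_0/q_0 = 18/1
  p_1/q_1 = 19/1
  p_2/q_2 = 56/3
  p_3/q_3 = 131/7
q_2 = 3 ≤ 4 < 7 = q_3, so the answer is 56/3.

56/3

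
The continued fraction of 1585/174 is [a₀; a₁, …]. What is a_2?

1585 = 9·174 + 19   →  a_0 = 9
174 = 9·19 + 3   →  a_1 = 9
19 = 6·3 + 1   →  a_2 = 6

6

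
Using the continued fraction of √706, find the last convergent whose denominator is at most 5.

53/2

√706 = [26; 1, 1, 3, 26, 3, 1, 1, 52, …] (period length 8).
Convergents:
  p_0/q_0 = 26/1
  p_1/q_1 = 27/1
  p_2/q_2 = 53/2
  p_3/q_3 = 186/7
q_2 = 2 ≤ 5 < 7 = q_3, so the answer is 53/2.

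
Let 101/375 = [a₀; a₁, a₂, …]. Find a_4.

101 = 0·375 + 101   →  a_0 = 0
375 = 3·101 + 72   →  a_1 = 3
101 = 1·72 + 29   →  a_2 = 1
72 = 2·29 + 14   →  a_3 = 2
29 = 2·14 + 1   →  a_4 = 2

2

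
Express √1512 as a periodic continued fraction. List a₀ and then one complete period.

a₀ = ⌊√1512⌋ = 38.
With m₀=0, d₀=1 and mₖ₊₁ = dₖaₖ − mₖ, dₖ₊₁ = (n − mₖ₊₁²)/dₖ, aₖ₊₁ = ⌊(a₀+mₖ₊₁)/dₖ₊₁⌋:
  k=1: m=38, d=68, a=1
  k=2: m=30, d=9, a=7
  k=3: m=33, d=47, a=1
  k=4: m=14, d=28, a=1
  k=5: m=14, d=47, a=1
  k=6: m=33, d=9, a=7
  k=7: m=30, d=68, a=1
  k=8: m=38, d=1, a=76
d=1 and a=2a₀=76 at k=8, so the next step gives (m, d) = (38, 68) again — its k=1 value — and the period has length 8.

[38; 1, 7, 1, 1, 1, 7, 1, 76]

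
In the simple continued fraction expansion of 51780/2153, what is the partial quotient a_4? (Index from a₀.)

51780 = 24·2153 + 108   →  a_0 = 24
2153 = 19·108 + 101   →  a_1 = 19
108 = 1·101 + 7   →  a_2 = 1
101 = 14·7 + 3   →  a_3 = 14
7 = 2·3 + 1   →  a_4 = 2

2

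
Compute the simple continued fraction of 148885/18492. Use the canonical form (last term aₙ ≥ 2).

148885 = 8*18492 + 949
18492 = 19*949 + 461
949 = 2*461 + 27
461 = 17*27 + 2
27 = 13*2 + 1
2 = 2*1 + 0  (stop)
So 148885/18492 = [8; 19, 2, 17, 13, 2].

[8; 19, 2, 17, 13, 2]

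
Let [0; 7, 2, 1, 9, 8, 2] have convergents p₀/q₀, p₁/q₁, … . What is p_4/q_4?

Using pₖ = aₖpₖ₋₁ + pₖ₋₂, qₖ = aₖqₖ₋₁ + qₖ₋₂ (with p₋₁=1, p₋₂=0, q₋₁=0, q₋₂=1):
  k=0: a=0, p=0, q=1
  k=1: a=7, p=1, q=7
  k=2: a=2, p=2, q=15
  k=3: a=1, p=3, q=22
  k=4: a=9, p=29, q=213

29/213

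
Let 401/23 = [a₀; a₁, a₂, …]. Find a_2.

401 = 17·23 + 10   →  a_0 = 17
23 = 2·10 + 3   →  a_1 = 2
10 = 3·3 + 1   →  a_2 = 3

3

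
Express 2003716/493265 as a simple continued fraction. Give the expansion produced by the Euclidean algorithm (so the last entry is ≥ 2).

2003716 = 4·493265 + 30656
493265 = 16·30656 + 2769
30656 = 11·2769 + 197
2769 = 14·197 + 11
197 = 17·11 + 10
11 = 1·10 + 1
10 = 10·1 + 0  (stop)
So 2003716/493265 = [4; 16, 11, 14, 17, 1, 10].

[4; 16, 11, 14, 17, 1, 10]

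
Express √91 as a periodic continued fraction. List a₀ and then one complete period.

[9; 1, 1, 5, 1, 5, 1, 1, 18]

a₀ = ⌊√91⌋ = 9.
With m₀=0, d₀=1 and mₖ₊₁ = dₖaₖ − mₖ, dₖ₊₁ = (n − mₖ₊₁²)/dₖ, aₖ₊₁ = ⌊(a₀+mₖ₊₁)/dₖ₊₁⌋:
  k=1: m=9, d=10, a=1
  k=2: m=1, d=9, a=1
  k=3: m=8, d=3, a=5
  k=4: m=7, d=14, a=1
  k=5: m=7, d=3, a=5
  k=6: m=8, d=9, a=1
  k=7: m=1, d=10, a=1
  k=8: m=9, d=1, a=18
d=1 and a=2a₀=18 at k=8, so the next step gives (m, d) = (9, 10) again — its k=1 value — and the period has length 8.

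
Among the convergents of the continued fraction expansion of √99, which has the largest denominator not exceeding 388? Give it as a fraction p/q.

3771/379

√99 = [9; 1, 18, …] (period length 2).
Convergents:
  p_0/q_0 = 9/1
  p_1/q_1 = 10/1
  p_2/q_2 = 189/19
  p_3/q_3 = 199/20
  p_4/q_4 = 3771/379
  p_5/q_5 = 3970/399
q_4 = 379 ≤ 388 < 399 = q_5, so the answer is 3771/379.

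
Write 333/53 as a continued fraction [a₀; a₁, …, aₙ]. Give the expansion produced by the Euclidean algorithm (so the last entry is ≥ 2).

333 = 6*53 + 15
53 = 3*15 + 8
15 = 1*8 + 7
8 = 1*7 + 1
7 = 7*1 + 0  (stop)
So 333/53 = [6; 3, 1, 1, 7].

[6; 3, 1, 1, 7]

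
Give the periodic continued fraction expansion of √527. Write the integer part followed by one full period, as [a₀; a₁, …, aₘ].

a₀ = ⌊√527⌋ = 22.

[22; 1, 21, 1, 44]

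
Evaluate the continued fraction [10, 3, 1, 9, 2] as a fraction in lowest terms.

841/82

Using pₖ = aₖpₖ₋₁ + pₖ₋₂ and qₖ = aₖqₖ₋₁ + qₖ₋₂:
  k=0: a=10, p=10, q=1
  k=1: a=3, p=31, q=3
  k=2: a=1, p=41, q=4
  k=3: a=9, p=400, q=39
  k=4: a=2, p=841, q=82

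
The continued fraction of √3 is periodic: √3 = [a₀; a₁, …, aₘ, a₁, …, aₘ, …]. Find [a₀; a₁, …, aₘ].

a₀ = ⌊√3⌋ = 1.
With m₀=0, d₀=1 and mₖ₊₁ = dₖaₖ − mₖ, dₖ₊₁ = (n − mₖ₊₁²)/dₖ, aₖ₊₁ = ⌊(a₀+mₖ₊₁)/dₖ₊₁⌋:
  k=1: m=1, d=2, a=1
  k=2: m=1, d=1, a=2
d=1 and a=2a₀=2 at k=2, so the next step gives (m, d) = (1, 2) again — its k=1 value — and the period has length 2.

[1; 1, 2]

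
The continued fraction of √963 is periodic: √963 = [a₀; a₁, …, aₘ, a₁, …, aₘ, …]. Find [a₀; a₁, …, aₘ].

a₀ = ⌊√963⌋ = 31.
With m₀=0, d₀=1 and mₖ₊₁ = dₖaₖ − mₖ, dₖ₊₁ = (n − mₖ₊₁²)/dₖ, aₖ₊₁ = ⌊(a₀+mₖ₊₁)/dₖ₊₁⌋:
  k=1: m=31, d=2, a=31
  k=2: m=31, d=1, a=62
d=1 and a=2a₀=62 at k=2, so the next step gives (m, d) = (31, 2) again — its k=1 value — and the period has length 2.

[31; 31, 62]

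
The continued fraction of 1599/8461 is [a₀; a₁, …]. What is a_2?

1599 = 0·8461 + 1599   →  a_0 = 0
8461 = 5·1599 + 466   →  a_1 = 5
1599 = 3·466 + 201   →  a_2 = 3

3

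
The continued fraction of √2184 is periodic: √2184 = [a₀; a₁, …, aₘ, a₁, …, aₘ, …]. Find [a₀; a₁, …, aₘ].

[46; 1, 2, 1, 2, 1, 92]

a₀ = ⌊√2184⌋ = 46.
With m₀=0, d₀=1 and mₖ₊₁ = dₖaₖ − mₖ, dₖ₊₁ = (n − mₖ₊₁²)/dₖ, aₖ₊₁ = ⌊(a₀+mₖ₊₁)/dₖ₊₁⌋:
  k=1: m=46, d=68, a=1
  k=2: m=22, d=25, a=2
  k=3: m=28, d=56, a=1
  k=4: m=28, d=25, a=2
  k=5: m=22, d=68, a=1
  k=6: m=46, d=1, a=92
d=1 and a=2a₀=92 at k=6, so the next step gives (m, d) = (46, 68) again — its k=1 value — and the period has length 6.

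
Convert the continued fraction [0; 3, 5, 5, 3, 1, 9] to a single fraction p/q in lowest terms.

1064/3397

Fold from the inside: start with 9/1.
  1 + 1/9 = 10/9
  3 + 9/10 = 39/10
  5 + 10/39 = 205/39
  5 + 39/205 = 1064/205
  3 + 205/1064 = 3397/1064
  0 + 1064/3397 = 1064/3397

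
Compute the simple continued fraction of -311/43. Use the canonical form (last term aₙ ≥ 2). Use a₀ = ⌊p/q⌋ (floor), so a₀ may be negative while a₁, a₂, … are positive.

[-8; 1, 3, 3, 3]

-311 = -8·43 + 33
43 = 1·33 + 10
33 = 3·10 + 3
10 = 3·3 + 1
3 = 3·1 + 0  (stop)
So -311/43 = [-8; 1, 3, 3, 3].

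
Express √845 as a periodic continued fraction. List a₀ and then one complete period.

a₀ = ⌊√845⌋ = 29.
With m₀=0, d₀=1 and mₖ₊₁ = dₖaₖ − mₖ, dₖ₊₁ = (n − mₖ₊₁²)/dₖ, aₖ₊₁ = ⌊(a₀+mₖ₊₁)/dₖ₊₁⌋:
  k=1: m=29, d=4, a=14
  k=2: m=27, d=29, a=1
  k=3: m=2, d=29, a=1
  k=4: m=27, d=4, a=14
  k=5: m=29, d=1, a=58
d=1 and a=2a₀=58 at k=5, so the next step gives (m, d) = (29, 4) again — its k=1 value — and the period has length 5.

[29; 14, 1, 1, 14, 58]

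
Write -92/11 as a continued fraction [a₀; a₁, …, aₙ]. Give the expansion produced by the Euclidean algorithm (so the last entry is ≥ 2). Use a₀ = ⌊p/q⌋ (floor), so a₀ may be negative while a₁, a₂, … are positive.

[-9; 1, 1, 1, 3]

-92 = -9×11 + 7
11 = 1×7 + 4
7 = 1×4 + 3
4 = 1×3 + 1
3 = 3×1 + 0  (stop)
So -92/11 = [-9; 1, 1, 1, 3].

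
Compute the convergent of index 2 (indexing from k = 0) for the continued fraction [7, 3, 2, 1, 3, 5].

51/7

Using pₖ = aₖpₖ₋₁ + pₖ₋₂, qₖ = aₖqₖ₋₁ + qₖ₋₂ (with p₋₁=1, p₋₂=0, q₋₁=0, q₋₂=1):
  k=0: a=7, p=7, q=1
  k=1: a=3, p=22, q=3
  k=2: a=2, p=51, q=7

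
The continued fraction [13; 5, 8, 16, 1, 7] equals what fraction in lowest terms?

73563/5575

Fold from the inside: start with 7/1.
  1 + 1/7 = 8/7
  16 + 7/8 = 135/8
  8 + 8/135 = 1088/135
  5 + 135/1088 = 5575/1088
  13 + 1088/5575 = 73563/5575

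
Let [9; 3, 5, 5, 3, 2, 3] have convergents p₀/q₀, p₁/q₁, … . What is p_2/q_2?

149/16

Using pₖ = aₖpₖ₋₁ + pₖ₋₂, qₖ = aₖqₖ₋₁ + qₖ₋₂ (with p₋₁=1, p₋₂=0, q₋₁=0, q₋₂=1):
  k=0: a=9, p=9, q=1
  k=1: a=3, p=28, q=3
  k=2: a=5, p=149, q=16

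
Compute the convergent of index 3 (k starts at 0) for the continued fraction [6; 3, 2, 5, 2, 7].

Using pₖ = aₖpₖ₋₁ + pₖ₋₂, qₖ = aₖqₖ₋₁ + qₖ₋₂ (with p₋₁=1, p₋₂=0, q₋₁=0, q₋₂=1):
  k=0: a=6, p=6, q=1
  k=1: a=3, p=19, q=3
  k=2: a=2, p=44, q=7
  k=3: a=5, p=239, q=38

239/38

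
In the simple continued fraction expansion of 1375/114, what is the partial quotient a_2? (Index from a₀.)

1375 = 12·114 + 7   →  a_0 = 12
114 = 16·7 + 2   →  a_1 = 16
7 = 3·2 + 1   →  a_2 = 3

3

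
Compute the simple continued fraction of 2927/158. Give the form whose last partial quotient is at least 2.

2927 = 18×158 + 83
158 = 1×83 + 75
83 = 1×75 + 8
75 = 9×8 + 3
8 = 2×3 + 2
3 = 1×2 + 1
2 = 2×1 + 0  (stop)
So 2927/158 = [18; 1, 1, 9, 2, 1, 2].

[18; 1, 1, 9, 2, 1, 2]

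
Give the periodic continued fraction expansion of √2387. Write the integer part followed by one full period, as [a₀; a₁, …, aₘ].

a₀ = ⌊√2387⌋ = 48.
With m₀=0, d₀=1 and mₖ₊₁ = dₖaₖ − mₖ, dₖ₊₁ = (n − mₖ₊₁²)/dₖ, aₖ₊₁ = ⌊(a₀+mₖ₊₁)/dₖ₊₁⌋:
  k=1: m=48, d=83, a=1
  k=2: m=35, d=14, a=5
  k=3: m=35, d=83, a=1
  k=4: m=48, d=1, a=96
d=1 and a=2a₀=96 at k=4, so the next step gives (m, d) = (48, 83) again — its k=1 value — and the period has length 4.

[48; 1, 5, 1, 96]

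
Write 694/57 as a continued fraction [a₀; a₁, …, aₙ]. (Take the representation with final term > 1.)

[12; 5, 1, 2, 3]

694 = 12·57 + 10
57 = 5·10 + 7
10 = 1·7 + 3
7 = 2·3 + 1
3 = 3·1 + 0  (stop)
So 694/57 = [12; 5, 1, 2, 3].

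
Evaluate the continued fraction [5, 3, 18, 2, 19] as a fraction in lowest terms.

11731/2202

Using pₖ = aₖpₖ₋₁ + pₖ₋₂ and qₖ = aₖqₖ₋₁ + qₖ₋₂:
  k=0: a=5, p=5, q=1
  k=1: a=3, p=16, q=3
  k=2: a=18, p=293, q=55
  k=3: a=2, p=602, q=113
  k=4: a=19, p=11731, q=2202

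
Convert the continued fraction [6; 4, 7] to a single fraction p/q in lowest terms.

Using pₖ = aₖpₖ₋₁ + pₖ₋₂ and qₖ = aₖqₖ₋₁ + qₖ₋₂:
  k=0: a=6, p=6, q=1
  k=1: a=4, p=25, q=4
  k=2: a=7, p=181, q=29

181/29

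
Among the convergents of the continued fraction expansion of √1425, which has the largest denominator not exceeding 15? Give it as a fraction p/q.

151/4

√1425 = [37; 1, 2, 1, 74, …] (period length 4).
Convergents:
  p_0/q_0 = 37/1
  p_1/q_1 = 38/1
  p_2/q_2 = 113/3
  p_3/q_3 = 151/4
  p_4/q_4 = 11287/299
q_3 = 4 ≤ 15 < 299 = q_4, so the answer is 151/4.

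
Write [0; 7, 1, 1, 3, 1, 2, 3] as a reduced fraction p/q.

Using pₖ = aₖpₖ₋₁ + pₖ₋₂ and qₖ = aₖqₖ₋₁ + qₖ₋₂:
  k=0: a=0, p=0, q=1
  k=1: a=7, p=1, q=7
  k=2: a=1, p=1, q=8
  k=3: a=1, p=2, q=15
  k=4: a=3, p=7, q=53
  k=5: a=1, p=9, q=68
  k=6: a=2, p=25, q=189
  k=7: a=3, p=84, q=635

84/635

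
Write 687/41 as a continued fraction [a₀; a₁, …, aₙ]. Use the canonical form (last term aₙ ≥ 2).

[16; 1, 3, 10]

687 = 16×41 + 31
41 = 1×31 + 10
31 = 3×10 + 1
10 = 10×1 + 0  (stop)
So 687/41 = [16; 1, 3, 10].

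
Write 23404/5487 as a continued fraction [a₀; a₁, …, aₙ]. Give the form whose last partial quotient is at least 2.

23404 = 4·5487 + 1456
5487 = 3·1456 + 1119
1456 = 1·1119 + 337
1119 = 3·337 + 108
337 = 3·108 + 13
108 = 8·13 + 4
13 = 3·4 + 1
4 = 4·1 + 0  (stop)
So 23404/5487 = [4; 3, 1, 3, 3, 8, 3, 4].

[4; 3, 1, 3, 3, 8, 3, 4]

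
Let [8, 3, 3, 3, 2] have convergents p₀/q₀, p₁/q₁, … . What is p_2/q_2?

Using pₖ = aₖpₖ₋₁ + pₖ₋₂, qₖ = aₖqₖ₋₁ + qₖ₋₂ (with p₋₁=1, p₋₂=0, q₋₁=0, q₋₂=1):
  k=0: a=8, p=8, q=1
  k=1: a=3, p=25, q=3
  k=2: a=3, p=83, q=10

83/10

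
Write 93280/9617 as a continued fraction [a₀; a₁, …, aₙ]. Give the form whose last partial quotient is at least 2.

93280 = 9·9617 + 6727
9617 = 1·6727 + 2890
6727 = 2·2890 + 947
2890 = 3·947 + 49
947 = 19·49 + 16
49 = 3·16 + 1
16 = 16·1 + 0  (stop)
So 93280/9617 = [9; 1, 2, 3, 19, 3, 16].

[9; 1, 2, 3, 19, 3, 16]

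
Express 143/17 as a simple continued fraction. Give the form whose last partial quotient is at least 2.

[8; 2, 2, 3]

143 = 8·17 + 7
17 = 2·7 + 3
7 = 2·3 + 1
3 = 3·1 + 0  (stop)
So 143/17 = [8; 2, 2, 3].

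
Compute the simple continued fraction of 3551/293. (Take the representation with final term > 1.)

3551 = 12*293 + 35
293 = 8*35 + 13
35 = 2*13 + 9
13 = 1*9 + 4
9 = 2*4 + 1
4 = 4*1 + 0  (stop)
So 3551/293 = [12; 8, 2, 1, 2, 4].

[12; 8, 2, 1, 2, 4]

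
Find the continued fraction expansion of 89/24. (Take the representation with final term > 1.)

89 = 3×24 + 17
24 = 1×17 + 7
17 = 2×7 + 3
7 = 2×3 + 1
3 = 3×1 + 0  (stop)
So 89/24 = [3; 1, 2, 2, 3].

[3; 1, 2, 2, 3]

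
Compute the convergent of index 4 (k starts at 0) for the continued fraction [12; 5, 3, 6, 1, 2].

Using pₖ = aₖpₖ₋₁ + pₖ₋₂, qₖ = aₖqₖ₋₁ + qₖ₋₂ (with p₋₁=1, p₋₂=0, q₋₁=0, q₋₂=1):
  k=0: a=12, p=12, q=1
  k=1: a=5, p=61, q=5
  k=2: a=3, p=195, q=16
  k=3: a=6, p=1231, q=101
  k=4: a=1, p=1426, q=117

1426/117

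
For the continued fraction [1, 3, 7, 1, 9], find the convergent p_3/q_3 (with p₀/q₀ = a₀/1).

Using pₖ = aₖpₖ₋₁ + pₖ₋₂, qₖ = aₖqₖ₋₁ + qₖ₋₂ (with p₋₁=1, p₋₂=0, q₋₁=0, q₋₂=1):
  k=0: a=1, p=1, q=1
  k=1: a=3, p=4, q=3
  k=2: a=7, p=29, q=22
  k=3: a=1, p=33, q=25

33/25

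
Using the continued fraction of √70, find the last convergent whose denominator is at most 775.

4108/491

√70 = [8; 2, 1, 2, 1, 2, 16, …] (period length 6).
Convergents:
  p_0/q_0 = 8/1
  p_1/q_1 = 17/2
  p_2/q_2 = 25/3
  p_3/q_3 = 67/8
  p_4/q_4 = 92/11
  p_5/q_5 = 251/30
  p_6/q_6 = 4108/491
  p_7/q_7 = 8467/1012
q_6 = 491 ≤ 775 < 1012 = q_7, so the answer is 4108/491.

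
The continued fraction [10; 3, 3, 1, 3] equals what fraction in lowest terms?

505/49

Using pₖ = aₖpₖ₋₁ + pₖ₋₂ and qₖ = aₖqₖ₋₁ + qₖ₋₂:
  k=0: a=10, p=10, q=1
  k=1: a=3, p=31, q=3
  k=2: a=3, p=103, q=10
  k=3: a=1, p=134, q=13
  k=4: a=3, p=505, q=49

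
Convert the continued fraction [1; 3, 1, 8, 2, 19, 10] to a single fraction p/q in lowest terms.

18203/14484

Fold from the inside: start with 10/1.
  19 + 1/10 = 191/10
  2 + 10/191 = 392/191
  8 + 191/392 = 3327/392
  1 + 392/3327 = 3719/3327
  3 + 3327/3719 = 14484/3719
  1 + 3719/14484 = 18203/14484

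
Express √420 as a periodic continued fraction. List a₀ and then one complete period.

[20; 2, 40]

a₀ = ⌊√420⌋ = 20.
With m₀=0, d₀=1 and mₖ₊₁ = dₖaₖ − mₖ, dₖ₊₁ = (n − mₖ₊₁²)/dₖ, aₖ₊₁ = ⌊(a₀+mₖ₊₁)/dₖ₊₁⌋:
  k=1: m=20, d=20, a=2
  k=2: m=20, d=1, a=40
d=1 and a=2a₀=40 at k=2, so the next step gives (m, d) = (20, 20) again — its k=1 value — and the period has length 2.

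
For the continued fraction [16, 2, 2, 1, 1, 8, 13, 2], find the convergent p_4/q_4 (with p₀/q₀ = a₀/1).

Using pₖ = aₖpₖ₋₁ + pₖ₋₂, qₖ = aₖqₖ₋₁ + qₖ₋₂ (with p₋₁=1, p₋₂=0, q₋₁=0, q₋₂=1):
  k=0: a=16, p=16, q=1
  k=1: a=2, p=33, q=2
  k=2: a=2, p=82, q=5
  k=3: a=1, p=115, q=7
  k=4: a=1, p=197, q=12

197/12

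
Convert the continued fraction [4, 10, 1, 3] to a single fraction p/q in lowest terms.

Fold from the inside: start with 3/1.
  1 + 1/3 = 4/3
  10 + 3/4 = 43/4
  4 + 4/43 = 176/43

176/43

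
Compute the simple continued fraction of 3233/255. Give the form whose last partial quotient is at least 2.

[12; 1, 2, 9, 9]

3233 = 12×255 + 173
255 = 1×173 + 82
173 = 2×82 + 9
82 = 9×9 + 1
9 = 9×1 + 0  (stop)
So 3233/255 = [12; 1, 2, 9, 9].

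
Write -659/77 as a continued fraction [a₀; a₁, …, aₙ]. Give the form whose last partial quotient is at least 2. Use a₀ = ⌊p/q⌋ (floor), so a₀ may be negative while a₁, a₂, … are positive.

[-9; 2, 3, 1, 3, 2]

-659 = -9·77 + 34
77 = 2·34 + 9
34 = 3·9 + 7
9 = 1·7 + 2
7 = 3·2 + 1
2 = 2·1 + 0  (stop)
So -659/77 = [-9; 2, 3, 1, 3, 2].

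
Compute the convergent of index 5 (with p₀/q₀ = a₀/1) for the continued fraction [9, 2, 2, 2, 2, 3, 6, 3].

Using pₖ = aₖpₖ₋₁ + pₖ₋₂, qₖ = aₖqₖ₋₁ + qₖ₋₂ (with p₋₁=1, p₋₂=0, q₋₁=0, q₋₂=1):
  k=0: a=9, p=9, q=1
  k=1: a=2, p=19, q=2
  k=2: a=2, p=47, q=5
  k=3: a=2, p=113, q=12
  k=4: a=2, p=273, q=29
  k=5: a=3, p=932, q=99

932/99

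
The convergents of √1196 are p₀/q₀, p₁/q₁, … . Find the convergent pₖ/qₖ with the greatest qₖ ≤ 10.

√1196 = [34; 1, 1, 2, 1, 1, 68, …] (period length 6).
Convergents:
  p_0/q_0 = 34/1
  p_1/q_1 = 35/1
  p_2/q_2 = 69/2
  p_3/q_3 = 173/5
  p_4/q_4 = 242/7
  p_5/q_5 = 415/12
q_4 = 7 ≤ 10 < 12 = q_5, so the answer is 242/7.

242/7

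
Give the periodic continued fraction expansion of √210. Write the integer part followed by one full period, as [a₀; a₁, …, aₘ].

[14; 2, 28]

a₀ = ⌊√210⌋ = 14.
With m₀=0, d₀=1 and mₖ₊₁ = dₖaₖ − mₖ, dₖ₊₁ = (n − mₖ₊₁²)/dₖ, aₖ₊₁ = ⌊(a₀+mₖ₊₁)/dₖ₊₁⌋:
  k=1: m=14, d=14, a=2
  k=2: m=14, d=1, a=28
d=1 and a=2a₀=28 at k=2, so the next step gives (m, d) = (14, 14) again — its k=1 value — and the period has length 2.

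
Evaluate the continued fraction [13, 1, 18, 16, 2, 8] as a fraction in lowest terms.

74438/5337

Using pₖ = aₖpₖ₋₁ + pₖ₋₂ and qₖ = aₖqₖ₋₁ + qₖ₋₂:
  k=0: a=13, p=13, q=1
  k=1: a=1, p=14, q=1
  k=2: a=18, p=265, q=19
  k=3: a=16, p=4254, q=305
  k=4: a=2, p=8773, q=629
  k=5: a=8, p=74438, q=5337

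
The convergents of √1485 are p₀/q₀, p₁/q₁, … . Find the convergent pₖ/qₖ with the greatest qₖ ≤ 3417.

83661/2171

√1485 = [38; 1, 1, 6, 1, 1, 76, …] (period length 6).
Convergents:
  p_0/q_0 = 38/1
  p_1/q_1 = 39/1
  p_2/q_2 = 77/2
  p_3/q_3 = 501/13
  p_4/q_4 = 578/15
  p_5/q_5 = 1079/28
  p_6/q_6 = 82582/2143
  p_7/q_7 = 83661/2171
  p_8/q_8 = 166243/4314
q_7 = 2171 ≤ 3417 < 4314 = q_8, so the answer is 83661/2171.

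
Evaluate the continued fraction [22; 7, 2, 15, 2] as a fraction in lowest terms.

10602/479

Fold from the inside: start with 2/1.
  15 + 1/2 = 31/2
  2 + 2/31 = 64/31
  7 + 31/64 = 479/64
  22 + 64/479 = 10602/479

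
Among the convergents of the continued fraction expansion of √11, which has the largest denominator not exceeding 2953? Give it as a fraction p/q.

3970/1197

√11 = [3; 3, 6, …] (period length 2).
Convergents:
  p_0/q_0 = 3/1
  p_1/q_1 = 10/3
  p_2/q_2 = 63/19
  p_3/q_3 = 199/60
  p_4/q_4 = 1257/379
  p_5/q_5 = 3970/1197
  p_6/q_6 = 25077/7561
q_5 = 1197 ≤ 2953 < 7561 = q_6, so the answer is 3970/1197.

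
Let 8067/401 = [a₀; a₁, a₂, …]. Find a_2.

8067 = 20·401 + 47   →  a_0 = 20
401 = 8·47 + 25   →  a_1 = 8
47 = 1·25 + 22   →  a_2 = 1

1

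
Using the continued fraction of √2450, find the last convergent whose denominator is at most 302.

9751/197

√2450 = [49; 2, 98, …] (period length 2).
Convergents:
  p_0/q_0 = 49/1
  p_1/q_1 = 99/2
  p_2/q_2 = 9751/197
  p_3/q_3 = 19601/396
q_2 = 197 ≤ 302 < 396 = q_3, so the answer is 9751/197.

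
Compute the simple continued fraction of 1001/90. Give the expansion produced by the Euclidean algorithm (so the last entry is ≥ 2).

1001 = 11×90 + 11
90 = 8×11 + 2
11 = 5×2 + 1
2 = 2×1 + 0  (stop)
So 1001/90 = [11; 8, 5, 2].

[11; 8, 5, 2]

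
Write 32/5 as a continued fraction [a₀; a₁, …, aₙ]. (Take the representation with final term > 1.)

[6; 2, 2]

32 = 6·5 + 2
5 = 2·2 + 1
2 = 2·1 + 0  (stop)
So 32/5 = [6; 2, 2].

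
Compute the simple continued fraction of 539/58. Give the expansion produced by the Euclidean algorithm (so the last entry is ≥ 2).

[9; 3, 2, 2, 3]

539 = 9*58 + 17
58 = 3*17 + 7
17 = 2*7 + 3
7 = 2*3 + 1
3 = 3*1 + 0  (stop)
So 539/58 = [9; 3, 2, 2, 3].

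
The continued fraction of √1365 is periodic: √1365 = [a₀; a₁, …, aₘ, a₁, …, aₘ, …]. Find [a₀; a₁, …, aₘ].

a₀ = ⌊√1365⌋ = 36.
With m₀=0, d₀=1 and mₖ₊₁ = dₖaₖ − mₖ, dₖ₊₁ = (n − mₖ₊₁²)/dₖ, aₖ₊₁ = ⌊(a₀+mₖ₊₁)/dₖ₊₁⌋:
  k=1: m=36, d=69, a=1
  k=2: m=33, d=4, a=17
  k=3: m=35, d=35, a=2
  k=4: m=35, d=4, a=17
  k=5: m=33, d=69, a=1
  k=6: m=36, d=1, a=72
d=1 and a=2a₀=72 at k=6, so the next step gives (m, d) = (36, 69) again — its k=1 value — and the period has length 6.

[36; 1, 17, 2, 17, 1, 72]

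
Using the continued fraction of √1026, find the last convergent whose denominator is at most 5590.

√1026 = [32; 32, 64, …] (period length 2).
Convergents:
  p_0/q_0 = 32/1
  p_1/q_1 = 1025/32
  p_2/q_2 = 65632/2049
  p_3/q_3 = 2101249/65600
q_2 = 2049 ≤ 5590 < 65600 = q_3, so the answer is 65632/2049.

65632/2049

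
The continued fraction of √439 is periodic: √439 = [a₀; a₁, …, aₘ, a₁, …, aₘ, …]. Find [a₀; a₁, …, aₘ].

[20; 1, 19, 1, 40]

a₀ = ⌊√439⌋ = 20.
With m₀=0, d₀=1 and mₖ₊₁ = dₖaₖ − mₖ, dₖ₊₁ = (n − mₖ₊₁²)/dₖ, aₖ₊₁ = ⌊(a₀+mₖ₊₁)/dₖ₊₁⌋:
  k=1: m=20, d=39, a=1
  k=2: m=19, d=2, a=19
  k=3: m=19, d=39, a=1
  k=4: m=20, d=1, a=40
d=1 and a=2a₀=40 at k=4, so the next step gives (m, d) = (20, 39) again — its k=1 value — and the period has length 4.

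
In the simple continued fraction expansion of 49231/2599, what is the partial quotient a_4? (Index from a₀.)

49231 = 18·2599 + 2449   →  a_0 = 18
2599 = 1·2449 + 150   →  a_1 = 1
2449 = 16·150 + 49   →  a_2 = 16
150 = 3·49 + 3   →  a_3 = 3
49 = 16·3 + 1   →  a_4 = 16

16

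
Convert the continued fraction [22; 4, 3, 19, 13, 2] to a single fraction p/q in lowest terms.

151238/6803

Using pₖ = aₖpₖ₋₁ + pₖ₋₂ and qₖ = aₖqₖ₋₁ + qₖ₋₂:
  k=0: a=22, p=22, q=1
  k=1: a=4, p=89, q=4
  k=2: a=3, p=289, q=13
  k=3: a=19, p=5580, q=251
  k=4: a=13, p=72829, q=3276
  k=5: a=2, p=151238, q=6803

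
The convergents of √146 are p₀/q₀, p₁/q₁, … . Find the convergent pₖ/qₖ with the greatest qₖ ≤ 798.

3492/289

√146 = [12; 12, 24, …] (period length 2).
Convergents:
  p_0/q_0 = 12/1
  p_1/q_1 = 145/12
  p_2/q_2 = 3492/289
  p_3/q_3 = 42049/3480
q_2 = 289 ≤ 798 < 3480 = q_3, so the answer is 3492/289.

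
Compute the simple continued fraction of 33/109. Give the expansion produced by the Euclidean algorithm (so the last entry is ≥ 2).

[0; 3, 3, 3, 3]

33 = 0·109 + 33
109 = 3·33 + 10
33 = 3·10 + 3
10 = 3·3 + 1
3 = 3·1 + 0  (stop)
So 33/109 = [0; 3, 3, 3, 3].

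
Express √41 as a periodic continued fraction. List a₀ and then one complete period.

[6; 2, 2, 12]

a₀ = ⌊√41⌋ = 6.
With m₀=0, d₀=1 and mₖ₊₁ = dₖaₖ − mₖ, dₖ₊₁ = (n − mₖ₊₁²)/dₖ, aₖ₊₁ = ⌊(a₀+mₖ₊₁)/dₖ₊₁⌋:
  k=1: m=6, d=5, a=2
  k=2: m=4, d=5, a=2
  k=3: m=6, d=1, a=12
d=1 and a=2a₀=12 at k=3, so the next step gives (m, d) = (6, 5) again — its k=1 value — and the period has length 3.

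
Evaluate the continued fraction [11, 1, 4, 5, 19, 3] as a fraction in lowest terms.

17983/1523

Fold from the inside: start with 3/1.
  19 + 1/3 = 58/3
  5 + 3/58 = 293/58
  4 + 58/293 = 1230/293
  1 + 293/1230 = 1523/1230
  11 + 1230/1523 = 17983/1523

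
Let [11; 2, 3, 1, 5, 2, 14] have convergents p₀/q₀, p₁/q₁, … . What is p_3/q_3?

Using pₖ = aₖpₖ₋₁ + pₖ₋₂, qₖ = aₖqₖ₋₁ + qₖ₋₂ (with p₋₁=1, p₋₂=0, q₋₁=0, q₋₂=1):
  k=0: a=11, p=11, q=1
  k=1: a=2, p=23, q=2
  k=2: a=3, p=80, q=7
  k=3: a=1, p=103, q=9

103/9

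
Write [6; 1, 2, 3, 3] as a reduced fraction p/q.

221/33

Fold from the inside: start with 3/1.
  3 + 1/3 = 10/3
  2 + 3/10 = 23/10
  1 + 10/23 = 33/23
  6 + 23/33 = 221/33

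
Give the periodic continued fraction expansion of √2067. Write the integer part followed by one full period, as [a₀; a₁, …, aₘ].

[45; 2, 6, 2, 90]

a₀ = ⌊√2067⌋ = 45.
With m₀=0, d₀=1 and mₖ₊₁ = dₖaₖ − mₖ, dₖ₊₁ = (n − mₖ₊₁²)/dₖ, aₖ₊₁ = ⌊(a₀+mₖ₊₁)/dₖ₊₁⌋:
  k=1: m=45, d=42, a=2
  k=2: m=39, d=13, a=6
  k=3: m=39, d=42, a=2
  k=4: m=45, d=1, a=90
d=1 and a=2a₀=90 at k=4, so the next step gives (m, d) = (45, 42) again — its k=1 value — and the period has length 4.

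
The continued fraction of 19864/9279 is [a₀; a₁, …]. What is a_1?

7

19864 = 2·9279 + 1306   →  a_0 = 2
9279 = 7·1306 + 137   →  a_1 = 7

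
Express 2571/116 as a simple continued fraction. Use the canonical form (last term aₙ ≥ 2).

[22; 6, 9, 2]

2571 = 22·116 + 19
116 = 6·19 + 2
19 = 9·2 + 1
2 = 2·1 + 0  (stop)
So 2571/116 = [22; 6, 9, 2].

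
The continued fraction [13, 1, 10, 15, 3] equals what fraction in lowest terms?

Using pₖ = aₖpₖ₋₁ + pₖ₋₂ and qₖ = aₖqₖ₋₁ + qₖ₋₂:
  k=0: a=13, p=13, q=1
  k=1: a=1, p=14, q=1
  k=2: a=10, p=153, q=11
  k=3: a=15, p=2309, q=166
  k=4: a=3, p=7080, q=509

7080/509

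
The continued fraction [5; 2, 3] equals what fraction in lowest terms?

Using pₖ = aₖpₖ₋₁ + pₖ₋₂ and qₖ = aₖqₖ₋₁ + qₖ₋₂:
  k=0: a=5, p=5, q=1
  k=1: a=2, p=11, q=2
  k=2: a=3, p=38, q=7

38/7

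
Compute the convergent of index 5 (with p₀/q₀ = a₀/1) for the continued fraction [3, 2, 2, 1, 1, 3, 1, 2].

Using pₖ = aₖpₖ₋₁ + pₖ₋₂, qₖ = aₖqₖ₋₁ + qₖ₋₂ (with p₋₁=1, p₋₂=0, q₋₁=0, q₋₂=1):
  k=0: a=3, p=3, q=1
  k=1: a=2, p=7, q=2
  k=2: a=2, p=17, q=5
  k=3: a=1, p=24, q=7
  k=4: a=1, p=41, q=12
  k=5: a=3, p=147, q=43

147/43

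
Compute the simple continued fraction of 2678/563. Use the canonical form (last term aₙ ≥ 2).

2678 = 4·563 + 426
563 = 1·426 + 137
426 = 3·137 + 15
137 = 9·15 + 2
15 = 7·2 + 1
2 = 2·1 + 0  (stop)
So 2678/563 = [4; 1, 3, 9, 7, 2].

[4; 1, 3, 9, 7, 2]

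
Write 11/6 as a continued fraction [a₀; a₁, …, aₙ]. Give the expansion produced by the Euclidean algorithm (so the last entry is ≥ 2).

11 = 1·6 + 5
6 = 1·5 + 1
5 = 5·1 + 0  (stop)
So 11/6 = [1; 1, 5].

[1; 1, 5]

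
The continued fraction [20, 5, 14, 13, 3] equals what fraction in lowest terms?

57663/2855

Fold from the inside: start with 3/1.
  13 + 1/3 = 40/3
  14 + 3/40 = 563/40
  5 + 40/563 = 2855/563
  20 + 563/2855 = 57663/2855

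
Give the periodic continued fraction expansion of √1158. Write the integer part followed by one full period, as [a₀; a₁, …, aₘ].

[34; 34, 68]

a₀ = ⌊√1158⌋ = 34.
With m₀=0, d₀=1 and mₖ₊₁ = dₖaₖ − mₖ, dₖ₊₁ = (n − mₖ₊₁²)/dₖ, aₖ₊₁ = ⌊(a₀+mₖ₊₁)/dₖ₊₁⌋:
  k=1: m=34, d=2, a=34
  k=2: m=34, d=1, a=68
d=1 and a=2a₀=68 at k=2, so the next step gives (m, d) = (34, 2) again — its k=1 value — and the period has length 2.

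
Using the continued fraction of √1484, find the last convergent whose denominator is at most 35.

√1484 = [38; 1, 1, 10, 1, 1, 76, …] (period length 6).
Convergents:
  p_0/q_0 = 38/1
  p_1/q_1 = 39/1
  p_2/q_2 = 77/2
  p_3/q_3 = 809/21
  p_4/q_4 = 886/23
  p_5/q_5 = 1695/44
q_4 = 23 ≤ 35 < 44 = q_5, so the answer is 886/23.

886/23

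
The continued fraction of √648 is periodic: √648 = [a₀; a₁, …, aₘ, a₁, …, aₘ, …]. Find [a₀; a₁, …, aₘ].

[25; 2, 5, 6, 5, 2, 50]

a₀ = ⌊√648⌋ = 25.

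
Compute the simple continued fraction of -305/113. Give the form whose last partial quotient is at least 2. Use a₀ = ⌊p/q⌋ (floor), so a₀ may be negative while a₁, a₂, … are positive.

-305 = -3×113 + 34
113 = 3×34 + 11
34 = 3×11 + 1
11 = 11×1 + 0  (stop)
So -305/113 = [-3; 3, 3, 11].

[-3; 3, 3, 11]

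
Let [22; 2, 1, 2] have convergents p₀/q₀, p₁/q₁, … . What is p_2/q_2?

67/3

Using pₖ = aₖpₖ₋₁ + pₖ₋₂, qₖ = aₖqₖ₋₁ + qₖ₋₂ (with p₋₁=1, p₋₂=0, q₋₁=0, q₋₂=1):
  k=0: a=22, p=22, q=1
  k=1: a=2, p=45, q=2
  k=2: a=1, p=67, q=3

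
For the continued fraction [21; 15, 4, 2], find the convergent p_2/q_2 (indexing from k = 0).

Using pₖ = aₖpₖ₋₁ + pₖ₋₂, qₖ = aₖqₖ₋₁ + qₖ₋₂ (with p₋₁=1, p₋₂=0, q₋₁=0, q₋₂=1):
  k=0: a=21, p=21, q=1
  k=1: a=15, p=316, q=15
  k=2: a=4, p=1285, q=61

1285/61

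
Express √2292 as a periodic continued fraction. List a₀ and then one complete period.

[47; 1, 6, 1, 94]

a₀ = ⌊√2292⌋ = 47.
With m₀=0, d₀=1 and mₖ₊₁ = dₖaₖ − mₖ, dₖ₊₁ = (n − mₖ₊₁²)/dₖ, aₖ₊₁ = ⌊(a₀+mₖ₊₁)/dₖ₊₁⌋:
  k=1: m=47, d=83, a=1
  k=2: m=36, d=12, a=6
  k=3: m=36, d=83, a=1
  k=4: m=47, d=1, a=94
d=1 and a=2a₀=94 at k=4, so the next step gives (m, d) = (47, 83) again — its k=1 value — and the period has length 4.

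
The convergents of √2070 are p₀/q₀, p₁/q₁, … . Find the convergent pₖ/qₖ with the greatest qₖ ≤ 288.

8235/181

√2070 = [45; 2, 90, …] (period length 2).
Convergents:
  p_0/q_0 = 45/1
  p_1/q_1 = 91/2
  p_2/q_2 = 8235/181
  p_3/q_3 = 16561/364
q_2 = 181 ≤ 288 < 364 = q_3, so the answer is 8235/181.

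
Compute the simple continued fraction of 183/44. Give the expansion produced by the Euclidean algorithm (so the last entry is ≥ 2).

183 = 4×44 + 7
44 = 6×7 + 2
7 = 3×2 + 1
2 = 2×1 + 0  (stop)
So 183/44 = [4; 6, 3, 2].

[4; 6, 3, 2]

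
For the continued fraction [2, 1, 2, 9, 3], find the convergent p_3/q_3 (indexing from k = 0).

75/28

Using pₖ = aₖpₖ₋₁ + pₖ₋₂, qₖ = aₖqₖ₋₁ + qₖ₋₂ (with p₋₁=1, p₋₂=0, q₋₁=0, q₋₂=1):
  k=0: a=2, p=2, q=1
  k=1: a=1, p=3, q=1
  k=2: a=2, p=8, q=3
  k=3: a=9, p=75, q=28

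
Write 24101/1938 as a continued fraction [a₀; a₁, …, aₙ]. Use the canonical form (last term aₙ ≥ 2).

24101 = 12×1938 + 845
1938 = 2×845 + 248
845 = 3×248 + 101
248 = 2×101 + 46
101 = 2×46 + 9
46 = 5×9 + 1
9 = 9×1 + 0  (stop)
So 24101/1938 = [12; 2, 3, 2, 2, 5, 9].

[12; 2, 3, 2, 2, 5, 9]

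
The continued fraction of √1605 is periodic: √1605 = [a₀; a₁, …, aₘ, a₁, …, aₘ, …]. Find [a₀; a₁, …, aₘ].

[40; 16, 80]

a₀ = ⌊√1605⌋ = 40.
With m₀=0, d₀=1 and mₖ₊₁ = dₖaₖ − mₖ, dₖ₊₁ = (n − mₖ₊₁²)/dₖ, aₖ₊₁ = ⌊(a₀+mₖ₊₁)/dₖ₊₁⌋:
  k=1: m=40, d=5, a=16
  k=2: m=40, d=1, a=80
d=1 and a=2a₀=80 at k=2, so the next step gives (m, d) = (40, 5) again — its k=1 value — and the period has length 2.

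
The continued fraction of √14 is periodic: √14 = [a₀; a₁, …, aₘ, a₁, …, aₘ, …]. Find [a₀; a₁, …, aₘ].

[3; 1, 2, 1, 6]

a₀ = ⌊√14⌋ = 3.
With m₀=0, d₀=1 and mₖ₊₁ = dₖaₖ − mₖ, dₖ₊₁ = (n − mₖ₊₁²)/dₖ, aₖ₊₁ = ⌊(a₀+mₖ₊₁)/dₖ₊₁⌋:
  k=1: m=3, d=5, a=1
  k=2: m=2, d=2, a=2
  k=3: m=2, d=5, a=1
  k=4: m=3, d=1, a=6
d=1 and a=2a₀=6 at k=4, so the next step gives (m, d) = (3, 5) again — its k=1 value — and the period has length 4.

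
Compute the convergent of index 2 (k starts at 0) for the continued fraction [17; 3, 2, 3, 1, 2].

Using pₖ = aₖpₖ₋₁ + pₖ₋₂, qₖ = aₖqₖ₋₁ + qₖ₋₂ (with p₋₁=1, p₋₂=0, q₋₁=0, q₋₂=1):
  k=0: a=17, p=17, q=1
  k=1: a=3, p=52, q=3
  k=2: a=2, p=121, q=7

121/7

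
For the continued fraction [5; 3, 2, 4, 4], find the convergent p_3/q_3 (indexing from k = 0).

164/31

Using pₖ = aₖpₖ₋₁ + pₖ₋₂, qₖ = aₖqₖ₋₁ + qₖ₋₂ (with p₋₁=1, p₋₂=0, q₋₁=0, q₋₂=1):
  k=0: a=5, p=5, q=1
  k=1: a=3, p=16, q=3
  k=2: a=2, p=37, q=7
  k=3: a=4, p=164, q=31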